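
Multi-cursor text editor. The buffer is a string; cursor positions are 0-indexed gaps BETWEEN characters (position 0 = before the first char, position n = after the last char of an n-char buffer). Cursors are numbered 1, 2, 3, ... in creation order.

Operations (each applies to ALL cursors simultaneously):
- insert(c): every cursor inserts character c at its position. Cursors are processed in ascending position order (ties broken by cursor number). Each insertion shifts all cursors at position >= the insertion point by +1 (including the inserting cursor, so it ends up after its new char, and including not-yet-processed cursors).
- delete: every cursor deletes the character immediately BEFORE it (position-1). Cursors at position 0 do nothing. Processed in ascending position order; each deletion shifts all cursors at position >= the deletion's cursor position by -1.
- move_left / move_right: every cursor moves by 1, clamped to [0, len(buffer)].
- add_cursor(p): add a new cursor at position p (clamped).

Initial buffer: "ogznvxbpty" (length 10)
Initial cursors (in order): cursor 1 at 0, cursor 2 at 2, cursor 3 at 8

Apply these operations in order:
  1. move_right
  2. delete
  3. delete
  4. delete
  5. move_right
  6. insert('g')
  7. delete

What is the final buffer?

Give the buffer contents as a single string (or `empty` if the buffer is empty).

After op 1 (move_right): buffer="ogznvxbpty" (len 10), cursors c1@1 c2@3 c3@9, authorship ..........
After op 2 (delete): buffer="gnvxbpy" (len 7), cursors c1@0 c2@1 c3@6, authorship .......
After op 3 (delete): buffer="nvxby" (len 5), cursors c1@0 c2@0 c3@4, authorship .....
After op 4 (delete): buffer="nvxy" (len 4), cursors c1@0 c2@0 c3@3, authorship ....
After op 5 (move_right): buffer="nvxy" (len 4), cursors c1@1 c2@1 c3@4, authorship ....
After op 6 (insert('g')): buffer="nggvxyg" (len 7), cursors c1@3 c2@3 c3@7, authorship .12...3
After op 7 (delete): buffer="nvxy" (len 4), cursors c1@1 c2@1 c3@4, authorship ....

Answer: nvxy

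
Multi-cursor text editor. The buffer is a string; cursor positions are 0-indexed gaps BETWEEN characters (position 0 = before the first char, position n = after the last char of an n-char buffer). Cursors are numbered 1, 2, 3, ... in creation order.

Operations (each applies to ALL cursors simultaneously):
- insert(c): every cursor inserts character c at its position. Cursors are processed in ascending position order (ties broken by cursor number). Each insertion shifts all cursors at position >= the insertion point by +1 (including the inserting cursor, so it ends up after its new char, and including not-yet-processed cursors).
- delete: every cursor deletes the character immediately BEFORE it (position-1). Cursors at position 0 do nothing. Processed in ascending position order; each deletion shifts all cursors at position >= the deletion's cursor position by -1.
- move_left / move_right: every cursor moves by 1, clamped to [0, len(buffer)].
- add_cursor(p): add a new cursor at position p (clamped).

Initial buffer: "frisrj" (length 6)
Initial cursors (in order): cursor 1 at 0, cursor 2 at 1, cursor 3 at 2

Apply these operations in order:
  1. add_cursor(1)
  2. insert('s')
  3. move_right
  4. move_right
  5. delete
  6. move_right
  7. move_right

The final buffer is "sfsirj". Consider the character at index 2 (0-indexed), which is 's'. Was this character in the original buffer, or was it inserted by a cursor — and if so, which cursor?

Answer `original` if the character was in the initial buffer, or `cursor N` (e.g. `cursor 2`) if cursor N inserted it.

Answer: cursor 4

Derivation:
After op 1 (add_cursor(1)): buffer="frisrj" (len 6), cursors c1@0 c2@1 c4@1 c3@2, authorship ......
After op 2 (insert('s')): buffer="sfssrsisrj" (len 10), cursors c1@1 c2@4 c4@4 c3@6, authorship 1.24.3....
After op 3 (move_right): buffer="sfssrsisrj" (len 10), cursors c1@2 c2@5 c4@5 c3@7, authorship 1.24.3....
After op 4 (move_right): buffer="sfssrsisrj" (len 10), cursors c1@3 c2@6 c4@6 c3@8, authorship 1.24.3....
After op 5 (delete): buffer="sfsirj" (len 6), cursors c1@2 c2@3 c4@3 c3@4, authorship 1.4...
After op 6 (move_right): buffer="sfsirj" (len 6), cursors c1@3 c2@4 c4@4 c3@5, authorship 1.4...
After op 7 (move_right): buffer="sfsirj" (len 6), cursors c1@4 c2@5 c4@5 c3@6, authorship 1.4...
Authorship (.=original, N=cursor N): 1 . 4 . . .
Index 2: author = 4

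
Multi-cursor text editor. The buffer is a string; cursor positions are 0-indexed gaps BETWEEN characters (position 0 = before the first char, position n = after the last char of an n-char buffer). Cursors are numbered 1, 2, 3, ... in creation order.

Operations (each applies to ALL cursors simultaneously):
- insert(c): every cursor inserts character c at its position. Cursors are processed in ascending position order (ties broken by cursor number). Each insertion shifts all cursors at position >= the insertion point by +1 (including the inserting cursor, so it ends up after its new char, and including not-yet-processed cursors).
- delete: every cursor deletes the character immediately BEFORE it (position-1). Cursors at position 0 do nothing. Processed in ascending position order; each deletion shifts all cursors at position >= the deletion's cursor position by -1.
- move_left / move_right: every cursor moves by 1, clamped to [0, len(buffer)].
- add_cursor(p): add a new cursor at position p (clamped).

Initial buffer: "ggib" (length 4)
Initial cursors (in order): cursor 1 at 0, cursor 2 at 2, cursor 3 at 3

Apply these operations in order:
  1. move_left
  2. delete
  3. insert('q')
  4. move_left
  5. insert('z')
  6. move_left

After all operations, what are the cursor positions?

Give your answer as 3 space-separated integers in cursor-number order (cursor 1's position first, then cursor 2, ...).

After op 1 (move_left): buffer="ggib" (len 4), cursors c1@0 c2@1 c3@2, authorship ....
After op 2 (delete): buffer="ib" (len 2), cursors c1@0 c2@0 c3@0, authorship ..
After op 3 (insert('q')): buffer="qqqib" (len 5), cursors c1@3 c2@3 c3@3, authorship 123..
After op 4 (move_left): buffer="qqqib" (len 5), cursors c1@2 c2@2 c3@2, authorship 123..
After op 5 (insert('z')): buffer="qqzzzqib" (len 8), cursors c1@5 c2@5 c3@5, authorship 121233..
After op 6 (move_left): buffer="qqzzzqib" (len 8), cursors c1@4 c2@4 c3@4, authorship 121233..

Answer: 4 4 4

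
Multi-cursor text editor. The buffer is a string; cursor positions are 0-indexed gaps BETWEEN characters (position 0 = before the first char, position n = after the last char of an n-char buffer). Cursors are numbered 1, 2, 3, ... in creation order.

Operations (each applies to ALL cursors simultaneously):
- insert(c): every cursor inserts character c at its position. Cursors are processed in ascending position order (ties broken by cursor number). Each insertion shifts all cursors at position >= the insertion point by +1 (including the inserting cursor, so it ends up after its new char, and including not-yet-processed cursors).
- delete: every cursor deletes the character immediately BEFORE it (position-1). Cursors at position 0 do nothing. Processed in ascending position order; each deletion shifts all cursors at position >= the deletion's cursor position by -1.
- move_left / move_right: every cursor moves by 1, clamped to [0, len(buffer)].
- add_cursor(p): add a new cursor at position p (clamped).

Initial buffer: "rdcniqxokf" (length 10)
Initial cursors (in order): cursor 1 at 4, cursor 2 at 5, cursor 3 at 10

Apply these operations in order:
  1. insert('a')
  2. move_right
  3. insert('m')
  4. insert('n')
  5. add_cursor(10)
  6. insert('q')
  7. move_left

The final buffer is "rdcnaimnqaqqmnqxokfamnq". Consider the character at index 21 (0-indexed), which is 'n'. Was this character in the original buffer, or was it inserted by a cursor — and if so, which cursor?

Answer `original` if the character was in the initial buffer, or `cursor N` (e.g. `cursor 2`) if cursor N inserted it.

After op 1 (insert('a')): buffer="rdcnaiaqxokfa" (len 13), cursors c1@5 c2@7 c3@13, authorship ....1.2.....3
After op 2 (move_right): buffer="rdcnaiaqxokfa" (len 13), cursors c1@6 c2@8 c3@13, authorship ....1.2.....3
After op 3 (insert('m')): buffer="rdcnaimaqmxokfam" (len 16), cursors c1@7 c2@10 c3@16, authorship ....1.12.2....33
After op 4 (insert('n')): buffer="rdcnaimnaqmnxokfamn" (len 19), cursors c1@8 c2@12 c3@19, authorship ....1.112.22....333
After op 5 (add_cursor(10)): buffer="rdcnaimnaqmnxokfamn" (len 19), cursors c1@8 c4@10 c2@12 c3@19, authorship ....1.112.22....333
After op 6 (insert('q')): buffer="rdcnaimnqaqqmnqxokfamnq" (len 23), cursors c1@9 c4@12 c2@15 c3@23, authorship ....1.1112.4222....3333
After op 7 (move_left): buffer="rdcnaimnqaqqmnqxokfamnq" (len 23), cursors c1@8 c4@11 c2@14 c3@22, authorship ....1.1112.4222....3333
Authorship (.=original, N=cursor N): . . . . 1 . 1 1 1 2 . 4 2 2 2 . . . . 3 3 3 3
Index 21: author = 3

Answer: cursor 3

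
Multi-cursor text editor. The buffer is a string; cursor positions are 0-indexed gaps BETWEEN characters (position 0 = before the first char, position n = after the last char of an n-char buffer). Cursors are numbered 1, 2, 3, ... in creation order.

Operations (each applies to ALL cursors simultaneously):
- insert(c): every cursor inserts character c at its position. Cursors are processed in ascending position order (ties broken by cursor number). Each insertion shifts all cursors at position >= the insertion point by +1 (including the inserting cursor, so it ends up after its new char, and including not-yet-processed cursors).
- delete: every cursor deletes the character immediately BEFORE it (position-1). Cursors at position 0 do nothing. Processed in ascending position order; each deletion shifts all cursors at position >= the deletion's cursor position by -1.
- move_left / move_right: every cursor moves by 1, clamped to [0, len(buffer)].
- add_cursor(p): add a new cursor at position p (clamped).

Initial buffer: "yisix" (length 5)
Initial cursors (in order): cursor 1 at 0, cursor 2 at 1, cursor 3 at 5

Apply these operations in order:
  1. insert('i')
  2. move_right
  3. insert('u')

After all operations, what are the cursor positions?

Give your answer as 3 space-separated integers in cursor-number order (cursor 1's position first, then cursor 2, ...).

After op 1 (insert('i')): buffer="iyiisixi" (len 8), cursors c1@1 c2@3 c3@8, authorship 1.2....3
After op 2 (move_right): buffer="iyiisixi" (len 8), cursors c1@2 c2@4 c3@8, authorship 1.2....3
After op 3 (insert('u')): buffer="iyuiiusixiu" (len 11), cursors c1@3 c2@6 c3@11, authorship 1.12.2...33

Answer: 3 6 11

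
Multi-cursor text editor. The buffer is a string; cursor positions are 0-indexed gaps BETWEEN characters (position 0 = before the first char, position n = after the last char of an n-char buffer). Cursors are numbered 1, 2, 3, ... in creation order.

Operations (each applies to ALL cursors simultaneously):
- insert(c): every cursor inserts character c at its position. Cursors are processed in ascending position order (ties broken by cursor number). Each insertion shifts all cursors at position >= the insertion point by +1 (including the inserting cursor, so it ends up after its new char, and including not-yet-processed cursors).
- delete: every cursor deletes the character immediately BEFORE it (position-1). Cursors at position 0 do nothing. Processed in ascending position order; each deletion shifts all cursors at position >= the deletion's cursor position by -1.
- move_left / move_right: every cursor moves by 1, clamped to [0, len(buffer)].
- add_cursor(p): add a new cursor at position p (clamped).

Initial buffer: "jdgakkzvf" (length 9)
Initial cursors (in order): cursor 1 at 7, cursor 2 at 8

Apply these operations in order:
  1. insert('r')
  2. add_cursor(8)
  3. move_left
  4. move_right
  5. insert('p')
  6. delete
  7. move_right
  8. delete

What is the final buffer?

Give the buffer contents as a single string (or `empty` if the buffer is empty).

Answer: jdgakkzr

Derivation:
After op 1 (insert('r')): buffer="jdgakkzrvrf" (len 11), cursors c1@8 c2@10, authorship .......1.2.
After op 2 (add_cursor(8)): buffer="jdgakkzrvrf" (len 11), cursors c1@8 c3@8 c2@10, authorship .......1.2.
After op 3 (move_left): buffer="jdgakkzrvrf" (len 11), cursors c1@7 c3@7 c2@9, authorship .......1.2.
After op 4 (move_right): buffer="jdgakkzrvrf" (len 11), cursors c1@8 c3@8 c2@10, authorship .......1.2.
After op 5 (insert('p')): buffer="jdgakkzrppvrpf" (len 14), cursors c1@10 c3@10 c2@13, authorship .......113.22.
After op 6 (delete): buffer="jdgakkzrvrf" (len 11), cursors c1@8 c3@8 c2@10, authorship .......1.2.
After op 7 (move_right): buffer="jdgakkzrvrf" (len 11), cursors c1@9 c3@9 c2@11, authorship .......1.2.
After op 8 (delete): buffer="jdgakkzr" (len 8), cursors c1@7 c3@7 c2@8, authorship .......2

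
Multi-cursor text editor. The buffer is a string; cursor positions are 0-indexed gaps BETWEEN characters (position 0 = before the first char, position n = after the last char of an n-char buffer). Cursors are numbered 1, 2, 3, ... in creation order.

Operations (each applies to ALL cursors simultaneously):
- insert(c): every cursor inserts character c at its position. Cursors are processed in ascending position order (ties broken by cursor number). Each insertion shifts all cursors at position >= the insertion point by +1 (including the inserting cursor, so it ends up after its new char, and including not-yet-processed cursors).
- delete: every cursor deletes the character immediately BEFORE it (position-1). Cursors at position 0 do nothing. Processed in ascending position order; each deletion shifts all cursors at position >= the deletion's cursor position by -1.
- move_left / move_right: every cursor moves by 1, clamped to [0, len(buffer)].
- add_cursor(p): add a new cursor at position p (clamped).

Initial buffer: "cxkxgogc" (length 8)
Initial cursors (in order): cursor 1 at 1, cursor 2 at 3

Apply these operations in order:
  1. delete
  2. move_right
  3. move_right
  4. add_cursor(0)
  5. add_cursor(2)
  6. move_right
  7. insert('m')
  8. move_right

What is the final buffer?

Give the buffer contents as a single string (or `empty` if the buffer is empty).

Answer: xmxgmmomgc

Derivation:
After op 1 (delete): buffer="xxgogc" (len 6), cursors c1@0 c2@1, authorship ......
After op 2 (move_right): buffer="xxgogc" (len 6), cursors c1@1 c2@2, authorship ......
After op 3 (move_right): buffer="xxgogc" (len 6), cursors c1@2 c2@3, authorship ......
After op 4 (add_cursor(0)): buffer="xxgogc" (len 6), cursors c3@0 c1@2 c2@3, authorship ......
After op 5 (add_cursor(2)): buffer="xxgogc" (len 6), cursors c3@0 c1@2 c4@2 c2@3, authorship ......
After op 6 (move_right): buffer="xxgogc" (len 6), cursors c3@1 c1@3 c4@3 c2@4, authorship ......
After op 7 (insert('m')): buffer="xmxgmmomgc" (len 10), cursors c3@2 c1@6 c4@6 c2@8, authorship .3..14.2..
After op 8 (move_right): buffer="xmxgmmomgc" (len 10), cursors c3@3 c1@7 c4@7 c2@9, authorship .3..14.2..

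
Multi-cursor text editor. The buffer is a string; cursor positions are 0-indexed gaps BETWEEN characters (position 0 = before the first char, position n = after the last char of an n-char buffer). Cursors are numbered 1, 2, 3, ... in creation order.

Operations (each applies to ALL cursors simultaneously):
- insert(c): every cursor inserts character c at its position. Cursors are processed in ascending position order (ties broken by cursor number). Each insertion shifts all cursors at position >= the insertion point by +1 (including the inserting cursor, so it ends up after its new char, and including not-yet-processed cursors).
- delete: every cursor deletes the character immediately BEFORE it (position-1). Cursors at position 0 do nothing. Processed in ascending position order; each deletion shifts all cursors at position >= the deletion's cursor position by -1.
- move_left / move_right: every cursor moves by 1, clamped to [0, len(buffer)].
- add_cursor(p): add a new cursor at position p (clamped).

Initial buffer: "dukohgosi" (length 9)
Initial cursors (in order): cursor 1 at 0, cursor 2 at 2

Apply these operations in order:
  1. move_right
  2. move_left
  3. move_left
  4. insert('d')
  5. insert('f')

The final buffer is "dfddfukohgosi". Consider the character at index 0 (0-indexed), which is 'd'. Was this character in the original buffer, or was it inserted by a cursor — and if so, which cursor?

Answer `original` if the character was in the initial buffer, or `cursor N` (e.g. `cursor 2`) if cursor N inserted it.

Answer: cursor 1

Derivation:
After op 1 (move_right): buffer="dukohgosi" (len 9), cursors c1@1 c2@3, authorship .........
After op 2 (move_left): buffer="dukohgosi" (len 9), cursors c1@0 c2@2, authorship .........
After op 3 (move_left): buffer="dukohgosi" (len 9), cursors c1@0 c2@1, authorship .........
After op 4 (insert('d')): buffer="dddukohgosi" (len 11), cursors c1@1 c2@3, authorship 1.2........
After op 5 (insert('f')): buffer="dfddfukohgosi" (len 13), cursors c1@2 c2@5, authorship 11.22........
Authorship (.=original, N=cursor N): 1 1 . 2 2 . . . . . . . .
Index 0: author = 1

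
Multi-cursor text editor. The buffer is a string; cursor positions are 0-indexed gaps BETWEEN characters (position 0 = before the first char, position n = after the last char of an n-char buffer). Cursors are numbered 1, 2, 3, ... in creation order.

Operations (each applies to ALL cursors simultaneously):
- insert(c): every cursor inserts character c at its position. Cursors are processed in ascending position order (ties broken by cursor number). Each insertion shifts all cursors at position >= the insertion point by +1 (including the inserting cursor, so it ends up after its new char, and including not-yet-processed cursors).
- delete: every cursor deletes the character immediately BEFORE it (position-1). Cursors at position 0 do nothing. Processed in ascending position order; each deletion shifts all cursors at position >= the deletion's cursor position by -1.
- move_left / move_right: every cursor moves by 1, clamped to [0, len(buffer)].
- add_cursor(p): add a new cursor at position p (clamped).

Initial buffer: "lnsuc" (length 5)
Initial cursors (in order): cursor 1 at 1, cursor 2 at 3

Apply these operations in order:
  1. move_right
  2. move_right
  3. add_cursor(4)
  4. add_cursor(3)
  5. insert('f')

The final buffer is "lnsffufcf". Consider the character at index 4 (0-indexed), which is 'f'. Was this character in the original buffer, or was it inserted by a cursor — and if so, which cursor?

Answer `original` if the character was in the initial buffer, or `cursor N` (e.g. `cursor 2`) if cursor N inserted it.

After op 1 (move_right): buffer="lnsuc" (len 5), cursors c1@2 c2@4, authorship .....
After op 2 (move_right): buffer="lnsuc" (len 5), cursors c1@3 c2@5, authorship .....
After op 3 (add_cursor(4)): buffer="lnsuc" (len 5), cursors c1@3 c3@4 c2@5, authorship .....
After op 4 (add_cursor(3)): buffer="lnsuc" (len 5), cursors c1@3 c4@3 c3@4 c2@5, authorship .....
After op 5 (insert('f')): buffer="lnsffufcf" (len 9), cursors c1@5 c4@5 c3@7 c2@9, authorship ...14.3.2
Authorship (.=original, N=cursor N): . . . 1 4 . 3 . 2
Index 4: author = 4

Answer: cursor 4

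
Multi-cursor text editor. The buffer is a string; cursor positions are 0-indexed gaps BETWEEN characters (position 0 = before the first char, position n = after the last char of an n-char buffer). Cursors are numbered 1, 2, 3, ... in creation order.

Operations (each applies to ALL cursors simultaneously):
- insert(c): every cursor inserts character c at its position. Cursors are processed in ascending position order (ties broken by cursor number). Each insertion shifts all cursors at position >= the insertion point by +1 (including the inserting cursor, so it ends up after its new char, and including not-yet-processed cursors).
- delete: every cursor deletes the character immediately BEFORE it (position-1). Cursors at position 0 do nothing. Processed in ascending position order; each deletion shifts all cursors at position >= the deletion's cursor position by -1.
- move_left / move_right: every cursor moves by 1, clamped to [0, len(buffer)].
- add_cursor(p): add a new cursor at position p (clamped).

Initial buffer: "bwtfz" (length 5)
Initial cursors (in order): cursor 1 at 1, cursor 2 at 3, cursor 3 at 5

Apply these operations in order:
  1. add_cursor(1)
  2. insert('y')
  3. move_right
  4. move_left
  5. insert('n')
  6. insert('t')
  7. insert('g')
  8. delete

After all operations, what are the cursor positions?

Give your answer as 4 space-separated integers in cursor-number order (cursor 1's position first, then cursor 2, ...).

After op 1 (add_cursor(1)): buffer="bwtfz" (len 5), cursors c1@1 c4@1 c2@3 c3@5, authorship .....
After op 2 (insert('y')): buffer="byywtyfzy" (len 9), cursors c1@3 c4@3 c2@6 c3@9, authorship .14..2..3
After op 3 (move_right): buffer="byywtyfzy" (len 9), cursors c1@4 c4@4 c2@7 c3@9, authorship .14..2..3
After op 4 (move_left): buffer="byywtyfzy" (len 9), cursors c1@3 c4@3 c2@6 c3@8, authorship .14..2..3
After op 5 (insert('n')): buffer="byynnwtynfzny" (len 13), cursors c1@5 c4@5 c2@9 c3@12, authorship .1414..22..33
After op 6 (insert('t')): buffer="byynnttwtyntfznty" (len 17), cursors c1@7 c4@7 c2@12 c3@16, authorship .141414..222..333
After op 7 (insert('g')): buffer="byynnttggwtyntgfzntgy" (len 21), cursors c1@9 c4@9 c2@15 c3@20, authorship .14141414..2222..3333
After op 8 (delete): buffer="byynnttwtyntfznty" (len 17), cursors c1@7 c4@7 c2@12 c3@16, authorship .141414..222..333

Answer: 7 12 16 7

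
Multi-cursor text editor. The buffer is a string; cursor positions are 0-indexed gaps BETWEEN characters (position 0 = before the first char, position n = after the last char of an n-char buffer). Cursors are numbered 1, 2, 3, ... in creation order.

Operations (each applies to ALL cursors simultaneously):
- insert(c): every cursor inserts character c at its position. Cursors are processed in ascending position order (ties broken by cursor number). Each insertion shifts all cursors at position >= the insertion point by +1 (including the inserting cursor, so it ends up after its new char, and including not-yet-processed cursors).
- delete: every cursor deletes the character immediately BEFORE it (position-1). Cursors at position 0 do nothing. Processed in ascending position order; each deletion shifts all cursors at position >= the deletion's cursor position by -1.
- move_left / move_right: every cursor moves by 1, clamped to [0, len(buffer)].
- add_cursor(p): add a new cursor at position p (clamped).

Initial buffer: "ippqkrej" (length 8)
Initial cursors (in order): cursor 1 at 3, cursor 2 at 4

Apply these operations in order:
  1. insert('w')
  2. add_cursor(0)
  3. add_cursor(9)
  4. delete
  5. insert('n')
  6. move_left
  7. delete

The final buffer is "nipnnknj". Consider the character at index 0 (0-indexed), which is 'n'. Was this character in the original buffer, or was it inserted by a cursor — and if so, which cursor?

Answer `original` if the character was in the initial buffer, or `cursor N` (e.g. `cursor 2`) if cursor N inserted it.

After op 1 (insert('w')): buffer="ippwqwkrej" (len 10), cursors c1@4 c2@6, authorship ...1.2....
After op 2 (add_cursor(0)): buffer="ippwqwkrej" (len 10), cursors c3@0 c1@4 c2@6, authorship ...1.2....
After op 3 (add_cursor(9)): buffer="ippwqwkrej" (len 10), cursors c3@0 c1@4 c2@6 c4@9, authorship ...1.2....
After op 4 (delete): buffer="ippqkrj" (len 7), cursors c3@0 c1@3 c2@4 c4@6, authorship .......
After op 5 (insert('n')): buffer="nippnqnkrnj" (len 11), cursors c3@1 c1@5 c2@7 c4@10, authorship 3...1.2..4.
After op 6 (move_left): buffer="nippnqnkrnj" (len 11), cursors c3@0 c1@4 c2@6 c4@9, authorship 3...1.2..4.
After op 7 (delete): buffer="nipnnknj" (len 8), cursors c3@0 c1@3 c2@4 c4@6, authorship 3..12.4.
Authorship (.=original, N=cursor N): 3 . . 1 2 . 4 .
Index 0: author = 3

Answer: cursor 3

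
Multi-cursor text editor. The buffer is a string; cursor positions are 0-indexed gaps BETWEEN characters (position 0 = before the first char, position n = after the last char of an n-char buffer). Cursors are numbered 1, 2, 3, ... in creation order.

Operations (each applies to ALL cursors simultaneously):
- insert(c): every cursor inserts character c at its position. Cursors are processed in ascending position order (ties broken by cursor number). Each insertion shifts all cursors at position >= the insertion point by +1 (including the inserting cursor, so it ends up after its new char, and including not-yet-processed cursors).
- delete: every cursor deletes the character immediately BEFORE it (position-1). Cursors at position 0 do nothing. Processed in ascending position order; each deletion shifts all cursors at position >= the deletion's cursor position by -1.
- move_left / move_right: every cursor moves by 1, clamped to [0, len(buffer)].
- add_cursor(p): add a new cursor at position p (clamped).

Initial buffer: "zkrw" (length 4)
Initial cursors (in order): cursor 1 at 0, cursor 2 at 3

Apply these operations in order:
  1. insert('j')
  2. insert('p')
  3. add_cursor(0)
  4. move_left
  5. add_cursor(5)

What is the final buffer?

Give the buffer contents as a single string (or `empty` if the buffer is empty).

Answer: jpzkrjpw

Derivation:
After op 1 (insert('j')): buffer="jzkrjw" (len 6), cursors c1@1 c2@5, authorship 1...2.
After op 2 (insert('p')): buffer="jpzkrjpw" (len 8), cursors c1@2 c2@7, authorship 11...22.
After op 3 (add_cursor(0)): buffer="jpzkrjpw" (len 8), cursors c3@0 c1@2 c2@7, authorship 11...22.
After op 4 (move_left): buffer="jpzkrjpw" (len 8), cursors c3@0 c1@1 c2@6, authorship 11...22.
After op 5 (add_cursor(5)): buffer="jpzkrjpw" (len 8), cursors c3@0 c1@1 c4@5 c2@6, authorship 11...22.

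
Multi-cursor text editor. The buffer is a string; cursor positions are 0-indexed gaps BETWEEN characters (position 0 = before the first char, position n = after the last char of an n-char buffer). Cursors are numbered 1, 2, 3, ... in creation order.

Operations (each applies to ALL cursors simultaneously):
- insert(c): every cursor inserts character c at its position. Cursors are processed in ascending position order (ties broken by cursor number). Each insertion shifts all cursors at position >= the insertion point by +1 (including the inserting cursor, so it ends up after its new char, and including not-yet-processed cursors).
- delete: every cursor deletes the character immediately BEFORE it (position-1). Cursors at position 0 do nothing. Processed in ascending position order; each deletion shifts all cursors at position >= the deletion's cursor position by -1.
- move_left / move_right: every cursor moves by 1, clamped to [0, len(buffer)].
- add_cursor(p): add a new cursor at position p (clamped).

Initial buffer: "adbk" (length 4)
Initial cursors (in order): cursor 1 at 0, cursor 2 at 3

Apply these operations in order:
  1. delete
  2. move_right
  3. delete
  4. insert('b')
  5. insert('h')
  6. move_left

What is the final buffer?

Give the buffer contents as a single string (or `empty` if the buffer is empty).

After op 1 (delete): buffer="adk" (len 3), cursors c1@0 c2@2, authorship ...
After op 2 (move_right): buffer="adk" (len 3), cursors c1@1 c2@3, authorship ...
After op 3 (delete): buffer="d" (len 1), cursors c1@0 c2@1, authorship .
After op 4 (insert('b')): buffer="bdb" (len 3), cursors c1@1 c2@3, authorship 1.2
After op 5 (insert('h')): buffer="bhdbh" (len 5), cursors c1@2 c2@5, authorship 11.22
After op 6 (move_left): buffer="bhdbh" (len 5), cursors c1@1 c2@4, authorship 11.22

Answer: bhdbh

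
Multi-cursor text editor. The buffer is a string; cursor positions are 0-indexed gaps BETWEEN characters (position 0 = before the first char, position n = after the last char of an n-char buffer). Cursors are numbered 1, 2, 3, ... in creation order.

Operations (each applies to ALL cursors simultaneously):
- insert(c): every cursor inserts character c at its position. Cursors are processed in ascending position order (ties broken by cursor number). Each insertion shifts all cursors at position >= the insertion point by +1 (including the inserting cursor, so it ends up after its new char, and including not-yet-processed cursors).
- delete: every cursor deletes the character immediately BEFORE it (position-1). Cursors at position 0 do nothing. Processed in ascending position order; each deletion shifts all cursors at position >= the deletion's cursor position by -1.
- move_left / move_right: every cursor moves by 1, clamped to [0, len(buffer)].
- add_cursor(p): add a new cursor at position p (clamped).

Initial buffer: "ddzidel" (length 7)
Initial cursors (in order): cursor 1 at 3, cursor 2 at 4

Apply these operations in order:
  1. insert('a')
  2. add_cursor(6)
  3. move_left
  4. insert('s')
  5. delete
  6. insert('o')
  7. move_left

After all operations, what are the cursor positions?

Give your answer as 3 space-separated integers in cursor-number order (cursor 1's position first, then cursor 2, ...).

After op 1 (insert('a')): buffer="ddzaiadel" (len 9), cursors c1@4 c2@6, authorship ...1.2...
After op 2 (add_cursor(6)): buffer="ddzaiadel" (len 9), cursors c1@4 c2@6 c3@6, authorship ...1.2...
After op 3 (move_left): buffer="ddzaiadel" (len 9), cursors c1@3 c2@5 c3@5, authorship ...1.2...
After op 4 (insert('s')): buffer="ddzsaissadel" (len 12), cursors c1@4 c2@8 c3@8, authorship ...11.232...
After op 5 (delete): buffer="ddzaiadel" (len 9), cursors c1@3 c2@5 c3@5, authorship ...1.2...
After op 6 (insert('o')): buffer="ddzoaiooadel" (len 12), cursors c1@4 c2@8 c3@8, authorship ...11.232...
After op 7 (move_left): buffer="ddzoaiooadel" (len 12), cursors c1@3 c2@7 c3@7, authorship ...11.232...

Answer: 3 7 7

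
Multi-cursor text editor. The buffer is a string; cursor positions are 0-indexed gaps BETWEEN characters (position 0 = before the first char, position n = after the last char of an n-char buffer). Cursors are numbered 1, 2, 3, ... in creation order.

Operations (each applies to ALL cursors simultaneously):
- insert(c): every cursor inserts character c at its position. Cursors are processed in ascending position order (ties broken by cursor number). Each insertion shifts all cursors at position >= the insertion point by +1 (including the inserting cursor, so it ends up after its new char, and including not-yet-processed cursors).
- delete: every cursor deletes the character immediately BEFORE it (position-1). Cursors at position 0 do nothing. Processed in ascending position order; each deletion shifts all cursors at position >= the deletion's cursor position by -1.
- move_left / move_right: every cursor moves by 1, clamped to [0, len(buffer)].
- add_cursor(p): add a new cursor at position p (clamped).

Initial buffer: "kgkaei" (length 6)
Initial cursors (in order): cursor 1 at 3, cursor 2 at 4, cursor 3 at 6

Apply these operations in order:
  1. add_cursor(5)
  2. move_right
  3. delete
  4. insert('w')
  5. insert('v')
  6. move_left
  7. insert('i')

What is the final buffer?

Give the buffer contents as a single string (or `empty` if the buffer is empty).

Answer: kgwwwwvvviiiiv

Derivation:
After op 1 (add_cursor(5)): buffer="kgkaei" (len 6), cursors c1@3 c2@4 c4@5 c3@6, authorship ......
After op 2 (move_right): buffer="kgkaei" (len 6), cursors c1@4 c2@5 c3@6 c4@6, authorship ......
After op 3 (delete): buffer="kg" (len 2), cursors c1@2 c2@2 c3@2 c4@2, authorship ..
After op 4 (insert('w')): buffer="kgwwww" (len 6), cursors c1@6 c2@6 c3@6 c4@6, authorship ..1234
After op 5 (insert('v')): buffer="kgwwwwvvvv" (len 10), cursors c1@10 c2@10 c3@10 c4@10, authorship ..12341234
After op 6 (move_left): buffer="kgwwwwvvvv" (len 10), cursors c1@9 c2@9 c3@9 c4@9, authorship ..12341234
After op 7 (insert('i')): buffer="kgwwwwvvviiiiv" (len 14), cursors c1@13 c2@13 c3@13 c4@13, authorship ..123412312344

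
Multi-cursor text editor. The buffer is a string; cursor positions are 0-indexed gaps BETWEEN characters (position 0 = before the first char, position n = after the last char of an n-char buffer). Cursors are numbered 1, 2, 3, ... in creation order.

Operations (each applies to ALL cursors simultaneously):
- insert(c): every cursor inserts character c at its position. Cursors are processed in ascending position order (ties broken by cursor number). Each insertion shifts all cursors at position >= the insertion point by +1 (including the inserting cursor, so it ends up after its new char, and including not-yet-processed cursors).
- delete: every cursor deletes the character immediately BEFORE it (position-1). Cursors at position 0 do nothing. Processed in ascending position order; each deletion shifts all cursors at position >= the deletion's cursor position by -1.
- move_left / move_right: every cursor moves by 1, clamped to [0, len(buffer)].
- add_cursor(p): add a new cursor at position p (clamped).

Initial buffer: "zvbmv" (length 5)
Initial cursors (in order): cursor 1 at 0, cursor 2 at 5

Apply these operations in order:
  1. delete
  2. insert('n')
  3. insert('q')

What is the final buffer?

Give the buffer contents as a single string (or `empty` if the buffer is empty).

After op 1 (delete): buffer="zvbm" (len 4), cursors c1@0 c2@4, authorship ....
After op 2 (insert('n')): buffer="nzvbmn" (len 6), cursors c1@1 c2@6, authorship 1....2
After op 3 (insert('q')): buffer="nqzvbmnq" (len 8), cursors c1@2 c2@8, authorship 11....22

Answer: nqzvbmnq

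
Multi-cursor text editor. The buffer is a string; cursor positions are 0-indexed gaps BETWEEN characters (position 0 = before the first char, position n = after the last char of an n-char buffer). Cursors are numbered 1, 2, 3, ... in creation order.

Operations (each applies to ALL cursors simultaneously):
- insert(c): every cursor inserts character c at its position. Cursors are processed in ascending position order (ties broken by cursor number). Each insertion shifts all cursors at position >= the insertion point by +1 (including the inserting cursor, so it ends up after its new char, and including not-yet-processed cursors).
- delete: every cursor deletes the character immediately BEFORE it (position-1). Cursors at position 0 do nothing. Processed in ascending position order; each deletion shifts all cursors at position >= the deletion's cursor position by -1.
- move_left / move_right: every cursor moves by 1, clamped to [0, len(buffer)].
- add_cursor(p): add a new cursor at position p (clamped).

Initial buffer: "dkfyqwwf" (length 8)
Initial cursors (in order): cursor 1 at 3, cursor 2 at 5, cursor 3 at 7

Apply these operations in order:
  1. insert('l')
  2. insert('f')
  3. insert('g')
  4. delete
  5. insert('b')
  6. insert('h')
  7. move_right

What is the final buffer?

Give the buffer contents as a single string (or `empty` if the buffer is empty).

Answer: dkflfbhyqlfbhwwlfbhf

Derivation:
After op 1 (insert('l')): buffer="dkflyqlwwlf" (len 11), cursors c1@4 c2@7 c3@10, authorship ...1..2..3.
After op 2 (insert('f')): buffer="dkflfyqlfwwlff" (len 14), cursors c1@5 c2@9 c3@13, authorship ...11..22..33.
After op 3 (insert('g')): buffer="dkflfgyqlfgwwlfgf" (len 17), cursors c1@6 c2@11 c3@16, authorship ...111..222..333.
After op 4 (delete): buffer="dkflfyqlfwwlff" (len 14), cursors c1@5 c2@9 c3@13, authorship ...11..22..33.
After op 5 (insert('b')): buffer="dkflfbyqlfbwwlfbf" (len 17), cursors c1@6 c2@11 c3@16, authorship ...111..222..333.
After op 6 (insert('h')): buffer="dkflfbhyqlfbhwwlfbhf" (len 20), cursors c1@7 c2@13 c3@19, authorship ...1111..2222..3333.
After op 7 (move_right): buffer="dkflfbhyqlfbhwwlfbhf" (len 20), cursors c1@8 c2@14 c3@20, authorship ...1111..2222..3333.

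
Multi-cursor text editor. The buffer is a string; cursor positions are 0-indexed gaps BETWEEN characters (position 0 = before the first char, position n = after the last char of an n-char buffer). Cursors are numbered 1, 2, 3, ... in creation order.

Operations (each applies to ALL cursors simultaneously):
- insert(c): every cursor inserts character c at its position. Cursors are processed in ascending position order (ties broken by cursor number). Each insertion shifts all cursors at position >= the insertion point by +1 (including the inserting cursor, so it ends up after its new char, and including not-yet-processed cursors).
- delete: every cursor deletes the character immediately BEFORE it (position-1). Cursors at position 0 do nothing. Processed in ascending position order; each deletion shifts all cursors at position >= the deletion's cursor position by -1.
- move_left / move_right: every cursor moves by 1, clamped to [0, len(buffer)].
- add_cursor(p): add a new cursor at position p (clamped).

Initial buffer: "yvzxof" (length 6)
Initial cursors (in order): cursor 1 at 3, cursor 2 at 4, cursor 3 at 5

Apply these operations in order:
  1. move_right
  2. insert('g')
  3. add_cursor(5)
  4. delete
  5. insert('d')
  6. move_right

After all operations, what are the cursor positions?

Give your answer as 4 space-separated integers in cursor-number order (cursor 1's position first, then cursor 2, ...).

Answer: 6 8 9 6

Derivation:
After op 1 (move_right): buffer="yvzxof" (len 6), cursors c1@4 c2@5 c3@6, authorship ......
After op 2 (insert('g')): buffer="yvzxgogfg" (len 9), cursors c1@5 c2@7 c3@9, authorship ....1.2.3
After op 3 (add_cursor(5)): buffer="yvzxgogfg" (len 9), cursors c1@5 c4@5 c2@7 c3@9, authorship ....1.2.3
After op 4 (delete): buffer="yvzof" (len 5), cursors c1@3 c4@3 c2@4 c3@5, authorship .....
After op 5 (insert('d')): buffer="yvzddodfd" (len 9), cursors c1@5 c4@5 c2@7 c3@9, authorship ...14.2.3
After op 6 (move_right): buffer="yvzddodfd" (len 9), cursors c1@6 c4@6 c2@8 c3@9, authorship ...14.2.3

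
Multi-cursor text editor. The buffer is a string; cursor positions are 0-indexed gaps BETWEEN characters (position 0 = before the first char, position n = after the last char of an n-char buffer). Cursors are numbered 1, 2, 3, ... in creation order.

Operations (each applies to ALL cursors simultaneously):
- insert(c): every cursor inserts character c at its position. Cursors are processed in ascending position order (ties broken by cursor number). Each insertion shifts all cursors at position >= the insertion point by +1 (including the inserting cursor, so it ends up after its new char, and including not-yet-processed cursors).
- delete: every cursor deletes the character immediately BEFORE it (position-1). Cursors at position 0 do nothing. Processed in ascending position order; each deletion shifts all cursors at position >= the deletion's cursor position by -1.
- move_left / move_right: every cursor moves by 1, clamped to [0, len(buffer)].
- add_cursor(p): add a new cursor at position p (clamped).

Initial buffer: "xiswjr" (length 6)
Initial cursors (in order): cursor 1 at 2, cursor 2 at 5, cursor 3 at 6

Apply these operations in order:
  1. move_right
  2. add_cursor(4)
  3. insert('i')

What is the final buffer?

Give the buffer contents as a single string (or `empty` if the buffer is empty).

After op 1 (move_right): buffer="xiswjr" (len 6), cursors c1@3 c2@6 c3@6, authorship ......
After op 2 (add_cursor(4)): buffer="xiswjr" (len 6), cursors c1@3 c4@4 c2@6 c3@6, authorship ......
After op 3 (insert('i')): buffer="xisiwijrii" (len 10), cursors c1@4 c4@6 c2@10 c3@10, authorship ...1.4..23

Answer: xisiwijrii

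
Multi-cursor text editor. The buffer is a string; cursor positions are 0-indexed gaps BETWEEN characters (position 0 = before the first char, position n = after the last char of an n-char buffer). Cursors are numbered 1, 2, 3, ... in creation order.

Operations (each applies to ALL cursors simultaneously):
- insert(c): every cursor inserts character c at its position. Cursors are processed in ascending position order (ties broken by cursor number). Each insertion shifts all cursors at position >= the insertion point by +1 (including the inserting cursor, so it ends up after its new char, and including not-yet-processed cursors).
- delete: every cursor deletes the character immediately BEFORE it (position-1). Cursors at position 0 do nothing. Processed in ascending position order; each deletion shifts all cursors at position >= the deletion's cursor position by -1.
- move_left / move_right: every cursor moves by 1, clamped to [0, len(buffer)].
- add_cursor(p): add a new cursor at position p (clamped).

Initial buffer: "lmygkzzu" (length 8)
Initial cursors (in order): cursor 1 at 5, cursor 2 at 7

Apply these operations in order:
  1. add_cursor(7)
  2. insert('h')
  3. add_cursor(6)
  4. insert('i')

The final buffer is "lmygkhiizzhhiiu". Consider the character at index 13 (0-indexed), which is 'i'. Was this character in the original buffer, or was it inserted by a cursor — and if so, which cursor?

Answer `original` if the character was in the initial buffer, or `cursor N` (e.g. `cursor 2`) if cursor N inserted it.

After op 1 (add_cursor(7)): buffer="lmygkzzu" (len 8), cursors c1@5 c2@7 c3@7, authorship ........
After op 2 (insert('h')): buffer="lmygkhzzhhu" (len 11), cursors c1@6 c2@10 c3@10, authorship .....1..23.
After op 3 (add_cursor(6)): buffer="lmygkhzzhhu" (len 11), cursors c1@6 c4@6 c2@10 c3@10, authorship .....1..23.
After op 4 (insert('i')): buffer="lmygkhiizzhhiiu" (len 15), cursors c1@8 c4@8 c2@14 c3@14, authorship .....114..2323.
Authorship (.=original, N=cursor N): . . . . . 1 1 4 . . 2 3 2 3 .
Index 13: author = 3

Answer: cursor 3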